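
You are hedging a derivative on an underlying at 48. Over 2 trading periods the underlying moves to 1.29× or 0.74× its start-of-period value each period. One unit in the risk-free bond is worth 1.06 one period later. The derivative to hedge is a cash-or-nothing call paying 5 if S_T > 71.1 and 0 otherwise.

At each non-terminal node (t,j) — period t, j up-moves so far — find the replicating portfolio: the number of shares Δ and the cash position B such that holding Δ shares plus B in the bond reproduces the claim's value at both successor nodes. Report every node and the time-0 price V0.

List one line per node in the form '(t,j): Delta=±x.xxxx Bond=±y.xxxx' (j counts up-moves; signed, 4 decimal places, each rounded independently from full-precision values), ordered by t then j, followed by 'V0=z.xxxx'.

(0,0): Delta=0.1040 Bond=-3.4835
(1,0): Delta=0.0000 Bond=0.0000
(1,1): Delta=0.1468 Bond=-6.3465
V0=1.5064

Since d<R<u, set p* = (R−d)/(u−d) = 0.5818; price each node as the discounted p*-expectation of its children.
Terminal payoffs: V(2,0)=0.0000, V(2,1)=0.0000, V(2,2)=5.0000
Node (1,0) S=35.5200: V=(p*·0.0000+(1−p*)·0.0000)/1.06=0.0000; Δ=(0.0000−0.0000)/(45.8208−26.2848)=0.0000; B=V−Δ·S=0.0000
Node (1,1) S=61.9200: V=(p*·5.0000+(1−p*)·0.0000)/1.06=2.7444; Δ=(5.0000−0.0000)/(79.8768−45.8208)=0.1468; B=V−Δ·S=-6.3465
Node (0,0) S=48.0000: V=(p*·2.7444+(1−p*)·0.0000)/1.06=1.5064; Δ=(2.7444−0.0000)/(61.9200−35.5200)=0.1040; B=V−Δ·S=-3.4835
Each (Δ,B) replicates both successor values, so the strategy is self-financing and V0 is arbitrage-free.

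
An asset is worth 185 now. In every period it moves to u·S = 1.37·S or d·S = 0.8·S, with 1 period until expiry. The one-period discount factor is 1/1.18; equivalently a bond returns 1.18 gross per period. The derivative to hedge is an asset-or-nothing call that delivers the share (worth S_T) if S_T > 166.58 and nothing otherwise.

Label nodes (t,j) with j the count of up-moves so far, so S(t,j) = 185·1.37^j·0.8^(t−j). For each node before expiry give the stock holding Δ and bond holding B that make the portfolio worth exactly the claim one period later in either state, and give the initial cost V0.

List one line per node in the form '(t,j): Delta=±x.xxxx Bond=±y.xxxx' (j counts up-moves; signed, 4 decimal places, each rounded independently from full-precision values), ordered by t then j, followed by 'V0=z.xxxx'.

(0,0): Delta=2.4035 Bond=-301.4570
V0=143.1921

Since d<R<u, set p* = (R−d)/(u−d) = 0.6667; price each node as the discounted p*-expectation of its children.
Terminal payoffs: V(1,0)=0.0000, V(1,1)=253.4500
Node (0,0) S=185.0000: V=(p*·253.4500+(1−p*)·0.0000)/1.18=143.1921; Δ=(253.4500−0.0000)/(253.4500−148.0000)=2.4035; B=V−Δ·S=-301.4570
Self-financing check: at every node Δ·S+B equals the discounted successor values.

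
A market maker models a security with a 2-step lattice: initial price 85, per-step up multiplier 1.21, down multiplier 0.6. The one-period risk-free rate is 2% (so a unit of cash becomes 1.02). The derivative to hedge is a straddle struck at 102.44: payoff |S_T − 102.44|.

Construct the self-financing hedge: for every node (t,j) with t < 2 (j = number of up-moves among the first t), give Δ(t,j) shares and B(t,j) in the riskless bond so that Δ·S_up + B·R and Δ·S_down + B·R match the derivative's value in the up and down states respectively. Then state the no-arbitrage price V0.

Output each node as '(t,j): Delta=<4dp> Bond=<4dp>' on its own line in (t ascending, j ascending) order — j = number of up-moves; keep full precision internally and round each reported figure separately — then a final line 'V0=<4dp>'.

No-arbitrage ⇒ martingale measure with p* = (R−d)/(u−d) = 0.6885.
At expiry t=2: V(2,0)=71.8400, V(2,1)=40.7300, V(2,2)=22.0085
(1,0): S=51.0000. Δ = (V_up−V_dn)/(S_up−S_dn) = (40.7300−71.8400)/(61.7100−30.6000) = -1.0000. V = [p*·40.7300 + (1−p*)·71.8400]/1.02 = 49.4314. B = V − Δ·S = 100.4314.
(1,1): S=102.8500. Δ = (V_up−V_dn)/(S_up−S_dn) = (22.0085−40.7300)/(124.4485−61.7100) = -0.2984. V = [p*·22.0085 + (1−p*)·40.7300]/1.02 = 27.2939. B = V − Δ·S = 57.9849.
(0,0): S=85.0000. Δ = (V_up−V_dn)/(S_up−S_dn) = (27.2939−49.4314)/(102.8500−51.0000) = -0.4270. V = [p*·27.2939 + (1−p*)·49.4314]/1.02 = 33.5188. B = V − Δ·S = 69.8097.
Each (Δ,B) replicates both successor values, so the strategy is self-financing and V0 is arbitrage-free.

(0,0): Delta=-0.4270 Bond=69.8097
(1,0): Delta=-1.0000 Bond=100.4314
(1,1): Delta=-0.2984 Bond=57.9849
V0=33.5188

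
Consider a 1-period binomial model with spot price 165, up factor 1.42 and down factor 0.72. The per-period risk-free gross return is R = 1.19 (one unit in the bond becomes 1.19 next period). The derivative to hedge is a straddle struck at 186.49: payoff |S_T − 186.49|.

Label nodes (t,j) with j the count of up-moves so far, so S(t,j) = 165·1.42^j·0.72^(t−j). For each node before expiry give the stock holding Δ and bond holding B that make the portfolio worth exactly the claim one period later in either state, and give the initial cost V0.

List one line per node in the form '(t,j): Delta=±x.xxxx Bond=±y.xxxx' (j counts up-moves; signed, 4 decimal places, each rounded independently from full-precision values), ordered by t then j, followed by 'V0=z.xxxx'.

(0,0): Delta=-0.1721 Bond=74.0655
V0=45.6655

No-arbitrage ⇒ martingale measure with p* = (R−d)/(u−d) = 0.6714.
Terminal payoffs: V(1,0)=67.6900, V(1,1)=47.8100
  t=0,j=0: stock 165.0000 → up 234.3000 (V=47.8100), down 118.8000 (V=67.6900). Price 45.6655; hedge Δ=-0.1721, bond B=74.0655.
Each (Δ,B) replicates both successor values, so the strategy is self-financing and V0 is arbitrage-free.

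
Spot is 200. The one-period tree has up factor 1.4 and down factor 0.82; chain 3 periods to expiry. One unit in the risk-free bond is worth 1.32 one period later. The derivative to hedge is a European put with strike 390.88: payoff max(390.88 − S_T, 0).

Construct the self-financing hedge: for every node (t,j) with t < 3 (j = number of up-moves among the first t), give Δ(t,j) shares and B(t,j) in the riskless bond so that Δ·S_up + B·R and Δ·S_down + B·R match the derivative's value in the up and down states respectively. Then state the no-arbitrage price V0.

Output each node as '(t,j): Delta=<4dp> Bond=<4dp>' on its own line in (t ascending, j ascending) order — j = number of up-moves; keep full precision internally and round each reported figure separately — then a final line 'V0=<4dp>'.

(0,0): Delta=-0.4193 Bond=97.8087
(1,0): Delta=-1.0000 Bond=224.3343
(1,1): Delta=-0.3649 Bond=113.8712
(2,0): Delta=-1.0000 Bond=296.1212
(2,1): Delta=-1.0000 Bond=296.1212
(2,2): Delta=-0.3054 Bond=126.9801
V0=13.9389

Under the risk-neutral measure, an up-move has probability p* = (R−d)/(u−d) = 0.8621 and values discount at R = 1.32.
Payoff layer (t=3): V(3,0)=280.6064, V(3,1)=202.6080, V(3,2)=69.4400, V(3,3)=0.0000
Node (2,0) S=134.4800: V=(p*·202.6080+(1−p*)·280.6064)/1.32=161.6412; Δ=(202.6080−280.6064)/(188.2720−110.2736)=-1.0000; B=V−Δ·S=296.1212
Node (2,1) S=229.6000: V=(p*·69.4400+(1−p*)·202.6080)/1.32=66.5212; Δ=(69.4400−202.6080)/(321.4400−188.2720)=-1.0000; B=V−Δ·S=296.1212
Node (2,2) S=392.0000: V=(p*·0.0000+(1−p*)·69.4400)/1.32=7.2560; Δ=(0.0000−69.4400)/(548.8000−321.4400)=-0.3054; B=V−Δ·S=126.9801
Node (1,0) S=164.0000: V=(p*·66.5212+(1−p*)·161.6412)/1.32=60.3343; Δ=(66.5212−161.6412)/(229.6000−134.4800)=-1.0000; B=V−Δ·S=224.3343
Node (1,1) S=280.0000: V=(p*·7.2560+(1−p*)·66.5212)/1.32=11.6898; Δ=(7.2560−66.5212)/(392.0000−229.6000)=-0.3649; B=V−Δ·S=113.8712
Node (0,0) S=200.0000: V=(p*·11.6898+(1−p*)·60.3343)/1.32=13.9389; Δ=(11.6898−60.3343)/(280.0000−164.0000)=-0.4193; B=V−Δ·S=97.8087
Each (Δ,B) replicates both successor values, so the strategy is self-financing and V0 is arbitrage-free.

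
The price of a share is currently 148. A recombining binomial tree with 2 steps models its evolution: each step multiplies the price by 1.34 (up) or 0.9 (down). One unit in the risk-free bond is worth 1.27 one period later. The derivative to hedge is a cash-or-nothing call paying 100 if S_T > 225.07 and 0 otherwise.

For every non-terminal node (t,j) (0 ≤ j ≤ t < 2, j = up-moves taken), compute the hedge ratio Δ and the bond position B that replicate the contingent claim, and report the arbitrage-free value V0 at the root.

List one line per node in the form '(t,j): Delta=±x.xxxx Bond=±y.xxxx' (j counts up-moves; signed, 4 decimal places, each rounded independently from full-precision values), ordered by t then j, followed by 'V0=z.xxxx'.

Since d<R<u, set p* = (R−d)/(u−d) = 0.8409; price each node as the discounted p*-expectation of its children.
Terminal payoffs: V(2,0)=0.0000, V(2,1)=0.0000, V(2,2)=100.0000
  t=1,j=0: stock 133.2000 → up 178.4880 (V=0.0000), down 119.8800 (V=0.0000). Price 0.0000; hedge Δ=0.0000, bond B=0.0000.
  t=1,j=1: stock 198.3200 → up 265.7488 (V=100.0000), down 178.4880 (V=0.0000). Price 66.2133; hedge Δ=1.1460, bond B=-161.0594.
  t=0,j=0: stock 148.0000 → up 198.3200 (V=66.2133), down 133.2000 (V=0.0000). Price 43.8420; hedge Δ=1.0168, bond B=-106.6428.
Root portfolio cost Δ·148+B reproduces V0=43.8420.

(0,0): Delta=1.0168 Bond=-106.6428
(1,0): Delta=0.0000 Bond=0.0000
(1,1): Delta=1.1460 Bond=-161.0594
V0=43.8420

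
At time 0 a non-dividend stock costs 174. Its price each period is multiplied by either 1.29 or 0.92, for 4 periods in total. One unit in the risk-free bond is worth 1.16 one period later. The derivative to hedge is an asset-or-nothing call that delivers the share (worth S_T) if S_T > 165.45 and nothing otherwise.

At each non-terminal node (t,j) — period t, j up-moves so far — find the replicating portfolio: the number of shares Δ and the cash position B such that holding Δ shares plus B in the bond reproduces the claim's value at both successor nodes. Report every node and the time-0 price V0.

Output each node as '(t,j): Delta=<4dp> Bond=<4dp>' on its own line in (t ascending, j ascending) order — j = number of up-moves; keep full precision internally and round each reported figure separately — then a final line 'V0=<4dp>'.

(0,0): Delta=1.0538 Bond=-10.4107
(1,0): Delta=1.1931 Bond=-34.3714
(1,1): Delta=1.0000 Bond=0.0000
(2,0): Delta=1.6929 Bond=-113.4787
(2,1): Delta=1.0000 Bond=0.0000
(2,2): Delta=1.0000 Bond=0.0000
(3,0): Delta=3.4865 Bond=-374.6542
(3,1): Delta=1.0000 Bond=0.0000
(3,2): Delta=1.0000 Bond=0.0000
(3,3): Delta=1.0000 Bond=0.0000
V0=172.9509

No-arbitrage ⇒ martingale measure with p* = (R−d)/(u−d) = 0.6486.
Terminal payoffs: V(4,0)=0.0000, V(4,1)=174.7843, V(4,2)=245.0780, V(4,3)=343.6420, V(4,4)=481.8458
(3,0): S=135.4917. Δ = (V_up−V_dn)/(S_up−S_dn) = (174.7843−0.0000)/(174.7843−124.6524) = 3.4865. V = [p*·174.7843 + (1−p*)·0.0000]/1.16 = 97.7359. B = V − Δ·S = -374.6542.
(3,1): S=189.9829. Δ = (V_up−V_dn)/(S_up−S_dn) = (245.0780−174.7843)/(245.0780−174.7843) = 1.0000. V = [p*·245.0780 + (1−p*)·174.7843]/1.16 = 189.9829. B = V − Δ·S = 0.0000.
(3,2): S=266.3891. Δ = (V_up−V_dn)/(S_up−S_dn) = (343.6420−245.0780)/(343.6420−245.0780) = 1.0000. V = [p*·343.6420 + (1−p*)·245.0780]/1.16 = 266.3891. B = V − Δ·S = 0.0000.
(3,3): S=373.5239. Δ = (V_up−V_dn)/(S_up−S_dn) = (481.8458−343.6420)/(481.8458−343.6420) = 1.0000. V = [p*·481.8458 + (1−p*)·343.6420]/1.16 = 373.5239. B = V − Δ·S = 0.0000.
(2,0): S=147.2736. Δ = (V_up−V_dn)/(S_up−S_dn) = (189.9829−97.7359)/(189.9829−135.4917) = 1.6929. V = [p*·189.9829 + (1−p*)·97.7359]/1.16 = 135.8378. B = V − Δ·S = -113.4787.
(2,1): S=206.5032. Δ = (V_up−V_dn)/(S_up−S_dn) = (266.3891−189.9829)/(266.3891−189.9829) = 1.0000. V = [p*·266.3891 + (1−p*)·189.9829]/1.16 = 206.5032. B = V − Δ·S = 0.0000.
(2,2): S=289.5534. Δ = (V_up−V_dn)/(S_up−S_dn) = (373.5239−266.3891)/(373.5239−266.3891) = 1.0000. V = [p*·373.5239 + (1−p*)·266.3891]/1.16 = 289.5534. B = V − Δ·S = 0.0000.
(1,0): S=160.0800. Δ = (V_up−V_dn)/(S_up−S_dn) = (206.5032−135.8378)/(206.5032−147.2736) = 1.1931. V = [p*·206.5032 + (1−p*)·135.8378]/1.16 = 156.6162. B = V − Δ·S = -34.3714.
(1,1): S=224.4600. Δ = (V_up−V_dn)/(S_up−S_dn) = (289.5534−206.5032)/(289.5534−206.5032) = 1.0000. V = [p*·289.5534 + (1−p*)·206.5032]/1.16 = 224.4600. B = V − Δ·S = 0.0000.
(0,0): S=174.0000. Δ = (V_up−V_dn)/(S_up−S_dn) = (224.4600−156.6162)/(224.4600−160.0800) = 1.0538. V = [p*·224.4600 + (1−p*)·156.6162]/1.16 = 172.9509. B = V − Δ·S = -10.4107.
Self-financing check: at every node Δ·S+B equals the discounted successor values.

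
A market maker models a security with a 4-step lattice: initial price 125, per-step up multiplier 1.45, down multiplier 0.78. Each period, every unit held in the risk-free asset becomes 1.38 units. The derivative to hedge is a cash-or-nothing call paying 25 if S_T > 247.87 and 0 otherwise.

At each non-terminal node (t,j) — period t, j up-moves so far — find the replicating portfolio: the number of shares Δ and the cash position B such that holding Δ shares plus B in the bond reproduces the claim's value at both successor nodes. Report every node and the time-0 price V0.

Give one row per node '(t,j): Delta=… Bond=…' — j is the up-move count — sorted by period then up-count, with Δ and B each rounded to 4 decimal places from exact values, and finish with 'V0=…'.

Under the risk-neutral measure, an up-move has probability p* = (R−d)/(u−d) = 0.8955 and values discount at R = 1.38.
Payoff layer (t=4): V(4,0)=0.0000, V(4,1)=0.0000, V(4,2)=0.0000, V(4,3)=25.0000, V(4,4)=25.0000
  t=3,j=0: stock 59.3190 → up 86.0126 (V=0.0000), down 46.2688 (V=0.0000). Price 0.0000; hedge Δ=0.0000, bond B=0.0000.
  t=3,j=1: stock 110.2725 → up 159.8951 (V=0.0000), down 86.0126 (V=0.0000). Price 0.0000; hedge Δ=0.0000, bond B=0.0000.
  t=3,j=2: stock 204.9938 → up 297.2409 (V=25.0000), down 159.8951 (V=0.0000). Price 16.2232; hedge Δ=0.1820, bond B=-21.0902.
  t=3,j=3: stock 381.0781 → up 552.5633 (V=25.0000), down 297.2409 (V=25.0000). Price 18.1159; hedge Δ=0.0000, bond B=18.1159.
  t=2,j=0: stock 76.0500 → up 110.2725 (V=0.0000), down 59.3190 (V=0.0000). Price 0.0000; hedge Δ=0.0000, bond B=0.0000.
  t=2,j=1: stock 141.3750 → up 204.9938 (V=16.2232), down 110.2725 (V=0.0000). Price 10.5277; hedge Δ=0.1713, bond B=-13.6860.
  t=2,j=2: stock 262.8125 → up 381.0781 (V=18.1159), down 204.9938 (V=16.2232). Price 12.9842; hedge Δ=0.0107, bond B=10.1593.
  t=1,j=0: stock 97.5000 → up 141.3750 (V=10.5277), down 76.0500 (V=0.0000). Price 6.8318; hedge Δ=0.1612, bond B=-8.8813.
  t=1,j=1: stock 181.2500 → up 262.8125 (V=12.9842), down 141.3750 (V=10.5277). Price 9.2229; hedge Δ=0.0202, bond B=5.5565.
  t=0,j=0: stock 125.0000 → up 181.2500 (V=9.2229), down 97.5000 (V=6.8318). Price 6.5022; hedge Δ=0.0286, bond B=2.9334.
Self-financing check: at every node Δ·S+B equals the discounted successor values.

(0,0): Delta=0.0286 Bond=2.9334
(1,0): Delta=0.1612 Bond=-8.8813
(1,1): Delta=0.0202 Bond=5.5565
(2,0): Delta=0.0000 Bond=0.0000
(2,1): Delta=0.1713 Bond=-13.6860
(2,2): Delta=0.0107 Bond=10.1593
(3,0): Delta=0.0000 Bond=0.0000
(3,1): Delta=0.0000 Bond=0.0000
(3,2): Delta=0.1820 Bond=-21.0902
(3,3): Delta=0.0000 Bond=18.1159
V0=6.5022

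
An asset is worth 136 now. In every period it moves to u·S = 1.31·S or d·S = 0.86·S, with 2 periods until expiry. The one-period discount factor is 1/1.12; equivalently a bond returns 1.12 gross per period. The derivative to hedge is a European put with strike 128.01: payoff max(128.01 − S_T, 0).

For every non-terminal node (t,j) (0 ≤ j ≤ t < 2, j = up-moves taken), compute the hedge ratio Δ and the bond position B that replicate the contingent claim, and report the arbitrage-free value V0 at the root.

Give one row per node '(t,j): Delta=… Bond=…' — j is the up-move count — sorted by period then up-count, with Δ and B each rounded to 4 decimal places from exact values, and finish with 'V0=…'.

No-arbitrage ⇒ martingale measure with p* = (R−d)/(u−d) = 0.5778.
At expiry t=2: V(2,0)=27.4244, V(2,1)=0.0000, V(2,2)=0.0000
(1,0): S=116.9600. Δ = (V_up−V_dn)/(S_up−S_dn) = (0.0000−27.4244)/(153.2176−100.5856) = -0.5211. V = [p*·0.0000 + (1−p*)·27.4244]/1.12 = 10.3386. B = V − Δ·S = 71.2817.
(1,1): S=178.1600. Δ = (V_up−V_dn)/(S_up−S_dn) = (0.0000−0.0000)/(233.3896−153.2176) = 0.0000. V = [p*·0.0000 + (1−p*)·0.0000]/1.12 = 0.0000. B = V − Δ·S = 0.0000.
(0,0): S=136.0000. Δ = (V_up−V_dn)/(S_up−S_dn) = (0.0000−10.3386)/(178.1600−116.9600) = -0.1689. V = [p*·0.0000 + (1−p*)·10.3386]/1.12 = 3.8975. B = V − Δ·S = 26.8721.
Root portfolio cost Δ·136+B reproduces V0=3.8975.

(0,0): Delta=-0.1689 Bond=26.8721
(1,0): Delta=-0.5211 Bond=71.2817
(1,1): Delta=0.0000 Bond=0.0000
V0=3.8975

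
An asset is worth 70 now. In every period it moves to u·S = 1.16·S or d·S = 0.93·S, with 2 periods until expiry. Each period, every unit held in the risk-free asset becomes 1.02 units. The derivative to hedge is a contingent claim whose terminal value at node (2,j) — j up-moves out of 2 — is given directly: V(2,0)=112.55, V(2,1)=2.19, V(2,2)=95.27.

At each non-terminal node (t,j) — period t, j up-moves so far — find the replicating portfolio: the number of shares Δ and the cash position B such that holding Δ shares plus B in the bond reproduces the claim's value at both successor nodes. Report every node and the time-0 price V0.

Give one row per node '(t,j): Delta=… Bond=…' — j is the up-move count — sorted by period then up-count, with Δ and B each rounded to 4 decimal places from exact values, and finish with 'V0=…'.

The replicating-portfolio and risk-neutral prices coincide; use p* = (1.02−0.93)/(1.16−0.93) = 0.3913 for the latter.
Payoff layer (t=2): V(2,0)=112.5500, V(2,1)=2.1900, V(2,2)=95.2700
  t=1,j=0: stock 65.1000 → up 75.5160 (V=2.1900), down 60.5430 (V=112.5500). Price 68.0055; hedge Δ=-7.3706, bond B=547.8316.
  t=1,j=1: stock 81.2000 → up 94.1920 (V=95.2700), down 75.5160 (V=2.1900). Price 37.8555; hedge Δ=4.9839, bond B=-366.8402.
  t=0,j=0: stock 70.0000 → up 81.2000 (V=37.8555), down 65.1000 (V=68.0055). Price 55.1056; hedge Δ=-1.8727, bond B=186.1927.
The time-0 hedge costs 55.1056, which is the no-arbitrage price.

(0,0): Delta=-1.8727 Bond=186.1927
(1,0): Delta=-7.3706 Bond=547.8316
(1,1): Delta=4.9839 Bond=-366.8402
V0=55.1056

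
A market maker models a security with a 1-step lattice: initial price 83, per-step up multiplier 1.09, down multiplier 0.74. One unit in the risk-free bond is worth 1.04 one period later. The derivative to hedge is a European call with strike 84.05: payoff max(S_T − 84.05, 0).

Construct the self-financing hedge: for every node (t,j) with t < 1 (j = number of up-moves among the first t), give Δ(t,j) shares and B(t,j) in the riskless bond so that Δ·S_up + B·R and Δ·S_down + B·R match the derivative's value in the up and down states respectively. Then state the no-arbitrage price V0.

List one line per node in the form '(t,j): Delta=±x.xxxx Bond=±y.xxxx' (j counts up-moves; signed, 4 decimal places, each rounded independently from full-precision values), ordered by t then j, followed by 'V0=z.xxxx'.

Under the risk-neutral measure, an up-move has probability p* = (R−d)/(u−d) = 0.8571 and values discount at R = 1.04.
Terminal payoffs: V(1,0)=0.0000, V(1,1)=6.4200
  t=0,j=0: stock 83.0000 → up 90.4700 (V=6.4200), down 61.4200 (V=0.0000). Price 5.2912; hedge Δ=0.2210, bond B=-13.0516.
Root portfolio cost Δ·83+B reproduces V0=5.2912.

(0,0): Delta=0.2210 Bond=-13.0516
V0=5.2912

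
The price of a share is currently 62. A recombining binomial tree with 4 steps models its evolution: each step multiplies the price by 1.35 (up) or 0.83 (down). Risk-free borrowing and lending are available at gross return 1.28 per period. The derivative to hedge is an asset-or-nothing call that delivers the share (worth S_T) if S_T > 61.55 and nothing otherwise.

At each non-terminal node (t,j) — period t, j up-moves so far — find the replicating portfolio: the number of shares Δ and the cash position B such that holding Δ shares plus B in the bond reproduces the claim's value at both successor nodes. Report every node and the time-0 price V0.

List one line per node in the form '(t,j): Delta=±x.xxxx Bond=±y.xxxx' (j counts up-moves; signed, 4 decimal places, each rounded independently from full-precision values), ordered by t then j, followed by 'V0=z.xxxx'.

No-arbitrage ⇒ martingale measure with p* = (R−d)/(u−d) = 0.8654.
Terminal payoffs: V(4,0)=0.0000, V(4,1)=0.0000, V(4,2)=77.8423, V(4,3)=126.6109, V(4,4)=205.9334
Node (3,0) S=35.4508: V=(p*·0.0000+(1−p*)·0.0000)/1.28=0.0000; Δ=(0.0000−0.0000)/(47.8586−29.4242)=0.0000; B=V−Δ·S=0.0000
Node (3,1) S=57.6609: V=(p*·77.8423+(1−p*)·0.0000)/1.28=52.6277; Δ=(77.8423−0.0000)/(77.8423−47.8586)=2.5962; B=V−Δ·S=-97.0689
Node (3,2) S=93.7859: V=(p*·126.6109+(1−p*)·77.8423)/1.28=93.7859; Δ=(126.6109−77.8423)/(126.6109−77.8423)=1.0000; B=V−Δ·S=0.0000
Node (3,3) S=152.5433: V=(p*·205.9334+(1−p*)·126.6109)/1.28=152.5433; Δ=(205.9334−126.6109)/(205.9334−126.6109)=1.0000; B=V−Δ·S=0.0000
Node (2,0) S=42.7118: V=(p*·52.6277+(1−p*)·0.0000)/1.28=35.5806; Δ=(52.6277−0.0000)/(57.6609−35.4508)=2.3695; B=V−Δ·S=-65.6265
Node (2,1) S=69.4710: V=(p*·93.7859+(1−p*)·52.6277)/1.28=68.9417; Δ=(93.7859−52.6277)/(93.7859−57.6609)=1.1393; B=V−Δ·S=-10.2086
Node (2,2) S=112.9950: V=(p*·152.5433+(1−p*)·93.7859)/1.28=112.9950; Δ=(152.5433−93.7859)/(152.5433−93.7859)=1.0000; B=V−Δ·S=0.0000
Node (1,0) S=51.4600: V=(p*·68.9417+(1−p*)·35.5806)/1.28=50.3522; Δ=(68.9417−35.5806)/(69.4710−42.7118)=1.2467; B=V−Δ·S=-13.8037
Node (1,1) S=83.7000: V=(p*·112.9950+(1−p*)·68.9417)/1.28=83.6443; Δ=(112.9950−68.9417)/(112.9950−69.4710)=1.0122; B=V−Δ·S=-1.0736
Node (0,0) S=62.0000: V=(p*·83.6443+(1−p*)·50.3522)/1.28=61.8459; Δ=(83.6443−50.3522)/(83.7000−51.4600)=1.0326; B=V−Δ·S=-2.1776
Root portfolio cost Δ·62+B reproduces V0=61.8459.

(0,0): Delta=1.0326 Bond=-2.1776
(1,0): Delta=1.2467 Bond=-13.8037
(1,1): Delta=1.0122 Bond=-1.0736
(2,0): Delta=2.3695 Bond=-65.6265
(2,1): Delta=1.1393 Bond=-10.2086
(2,2): Delta=1.0000 Bond=0.0000
(3,0): Delta=0.0000 Bond=0.0000
(3,1): Delta=2.5962 Bond=-97.0689
(3,2): Delta=1.0000 Bond=0.0000
(3,3): Delta=1.0000 Bond=0.0000
V0=61.8459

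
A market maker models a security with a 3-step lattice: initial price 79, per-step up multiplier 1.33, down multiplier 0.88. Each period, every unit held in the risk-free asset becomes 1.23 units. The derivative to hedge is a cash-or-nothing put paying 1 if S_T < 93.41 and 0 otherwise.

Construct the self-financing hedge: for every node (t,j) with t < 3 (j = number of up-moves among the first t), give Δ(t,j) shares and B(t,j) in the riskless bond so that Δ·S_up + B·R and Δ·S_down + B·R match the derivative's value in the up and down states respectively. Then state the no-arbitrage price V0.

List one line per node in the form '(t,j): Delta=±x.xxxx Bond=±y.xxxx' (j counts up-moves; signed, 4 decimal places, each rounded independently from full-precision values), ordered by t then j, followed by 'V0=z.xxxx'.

(0,0): Delta=-0.0064 Bond=0.5756
(1,0): Delta=-0.0202 Bond=1.6663
(1,1): Delta=-0.0038 Bond=0.4341
(2,0): Delta=0.0000 Bond=0.8130
(2,1): Delta=-0.0240 Bond=2.4029
(2,2): Delta=0.0000 Bond=0.0000
V0=0.0678

The replicating-portfolio and risk-neutral prices coincide; use p* = (1.23−0.88)/(1.33−0.88) = 0.7778 for the latter.
Terminal values V(3,·): V(3,0)=1.0000, V(3,1)=1.0000, V(3,2)=0.0000, V(3,3)=0.0000
Node (2,0) S=61.1776: V=(p*·1.0000+(1−p*)·1.0000)/1.23=0.8130; Δ=(1.0000−1.0000)/(81.3662−53.8363)=0.0000; B=V−Δ·S=0.8130
Node (2,1) S=92.4616: V=(p*·0.0000+(1−p*)·1.0000)/1.23=0.1807; Δ=(0.0000−1.0000)/(122.9739−81.3662)=-0.0240; B=V−Δ·S=2.4029
Node (2,2) S=139.7431: V=(p*·0.0000+(1−p*)·0.0000)/1.23=0.0000; Δ=(0.0000−0.0000)/(185.8583−122.9739)=0.0000; B=V−Δ·S=0.0000
Node (1,0) S=69.5200: V=(p*·0.1807+(1−p*)·0.8130)/1.23=0.2611; Δ=(0.1807−0.8130)/(92.4616−61.1776)=-0.0202; B=V−Δ·S=1.6663
Node (1,1) S=105.0700: V=(p*·0.0000+(1−p*)·0.1807)/1.23=0.0326; Δ=(0.0000−0.1807)/(139.7431−92.4616)=-0.0038; B=V−Δ·S=0.4341
Node (0,0) S=79.0000: V=(p*·0.0326+(1−p*)·0.2611)/1.23=0.0678; Δ=(0.0326−0.2611)/(105.0700−69.5200)=-0.0064; B=V−Δ·S=0.5756
Root portfolio cost Δ·79+B reproduces V0=0.0678.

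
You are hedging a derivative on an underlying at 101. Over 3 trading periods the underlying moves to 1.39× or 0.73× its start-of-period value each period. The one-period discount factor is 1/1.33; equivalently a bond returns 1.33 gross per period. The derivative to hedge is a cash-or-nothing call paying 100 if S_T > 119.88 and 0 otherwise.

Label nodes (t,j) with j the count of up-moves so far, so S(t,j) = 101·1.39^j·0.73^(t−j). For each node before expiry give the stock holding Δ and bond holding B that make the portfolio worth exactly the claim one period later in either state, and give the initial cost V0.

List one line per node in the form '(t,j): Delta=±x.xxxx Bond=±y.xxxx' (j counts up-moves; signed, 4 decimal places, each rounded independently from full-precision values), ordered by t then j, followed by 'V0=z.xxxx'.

Under the risk-neutral measure, an up-move has probability p* = (R−d)/(u−d) = 0.9091 and values discount at R = 1.33.
Terminal payoffs: V(3,0)=0.0000, V(3,1)=0.0000, V(3,2)=100.0000, V(3,3)=100.0000
  t=2,j=0: stock 53.8229 → up 74.8138 (V=0.0000), down 39.2907 (V=0.0000). Price 0.0000; hedge Δ=0.0000, bond B=0.0000.
  t=2,j=1: stock 102.4847 → up 142.4537 (V=100.0000), down 74.8138 (V=0.0000). Price 68.3527; hedge Δ=1.4784, bond B=-83.1625.
  t=2,j=2: stock 195.1421 → up 271.2475 (V=100.0000), down 142.4537 (V=100.0000). Price 75.1880; hedge Δ=0.0000, bond B=75.1880.
  t=1,j=0: stock 73.7300 → up 102.4847 (V=68.3527), down 53.8229 (V=0.0000). Price 46.7209; hedge Δ=1.4046, bond B=-56.8438.
  t=1,j=1: stock 140.3900 → up 195.1421 (V=75.1880), down 102.4847 (V=68.3527). Price 56.0651; hedge Δ=0.0738, bond B=45.7086.
  t=0,j=0: stock 101.0000 → up 140.3900 (V=56.0651), down 73.7300 (V=46.7209). Price 41.5155; hedge Δ=0.1402, bond B=27.3577.
Self-financing check: at every node Δ·S+B equals the discounted successor values.

(0,0): Delta=0.1402 Bond=27.3577
(1,0): Delta=1.4046 Bond=-56.8438
(1,1): Delta=0.0738 Bond=45.7086
(2,0): Delta=0.0000 Bond=0.0000
(2,1): Delta=1.4784 Bond=-83.1625
(2,2): Delta=0.0000 Bond=75.1880
V0=41.5155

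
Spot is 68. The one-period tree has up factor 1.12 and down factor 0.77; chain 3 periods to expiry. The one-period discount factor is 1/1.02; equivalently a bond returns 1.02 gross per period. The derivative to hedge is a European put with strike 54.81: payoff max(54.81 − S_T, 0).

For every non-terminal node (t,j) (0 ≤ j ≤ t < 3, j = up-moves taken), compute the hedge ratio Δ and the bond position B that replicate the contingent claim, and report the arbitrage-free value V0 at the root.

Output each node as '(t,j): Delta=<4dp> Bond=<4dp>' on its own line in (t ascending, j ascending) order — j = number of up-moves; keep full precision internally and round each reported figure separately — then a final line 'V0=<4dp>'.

(0,0): Delta=-0.2057 Bond=16.0992
(1,0): Delta=-0.5846 Bond=36.2629
(1,1): Delta=-0.1015 Bond=8.4844
(2,0): Delta=-1.0000 Bond=53.7353
(2,1): Delta=-0.4704 Bond=30.2894
(2,2): Delta=0.0000 Bond=0.0000
V0=2.1138

No-arbitrage ⇒ martingale measure with p* = (R−d)/(u−d) = 0.7143.
Payoff layer (t=3): V(3,0)=23.7658, V(3,1)=9.6547, V(3,2)=0.0000, V(3,3)=0.0000
  t=2,j=0: stock 40.3172 → up 45.1553 (V=9.6547), down 31.0442 (V=23.7658). Price 13.4181; hedge Δ=-1.0000, bond B=53.7353.
  t=2,j=1: stock 58.6432 → up 65.6804 (V=0.0000), down 45.1553 (V=9.6547). Price 2.7044; hedge Δ=-0.4704, bond B=30.2894.
  t=2,j=2: stock 85.2992 → up 95.5351 (V=0.0000), down 65.6804 (V=0.0000). Price 0.0000; hedge Δ=0.0000, bond B=0.0000.
  t=1,j=0: stock 52.3600 → up 58.6432 (V=2.7044), down 40.3172 (V=13.4181). Price 5.6524; hedge Δ=-0.5846, bond B=36.2629.
  t=1,j=1: stock 76.1600 → up 85.2992 (V=0.0000), down 58.6432 (V=2.7044). Price 0.7575; hedge Δ=-0.1015, bond B=8.4844.
  t=0,j=0: stock 68.0000 → up 76.1600 (V=0.7575), down 52.3600 (V=5.6524). Price 2.1138; hedge Δ=-0.2057, bond B=16.0992.
Root portfolio cost Δ·68+B reproduces V0=2.1138.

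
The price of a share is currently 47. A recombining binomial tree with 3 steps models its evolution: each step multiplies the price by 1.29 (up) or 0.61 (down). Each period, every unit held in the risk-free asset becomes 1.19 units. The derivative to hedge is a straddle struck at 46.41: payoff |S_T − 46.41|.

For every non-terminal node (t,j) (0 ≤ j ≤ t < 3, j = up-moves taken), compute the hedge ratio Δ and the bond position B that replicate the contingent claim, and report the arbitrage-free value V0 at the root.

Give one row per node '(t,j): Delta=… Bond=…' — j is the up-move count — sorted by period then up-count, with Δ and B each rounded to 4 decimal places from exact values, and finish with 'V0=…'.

(0,0): Delta=0.7242 Bond=-12.8785
(1,0): Delta=-0.9044 Bond=31.3686
(1,1): Delta=0.8570 Bond=-23.3761
(2,0): Delta=-1.0000 Bond=39.0000
(2,1): Delta=-0.8966 Bond=37.0404
(2,2): Delta=1.0000 Bond=-39.0000
V0=21.1608

Since d<R<u, set p* = (R−d)/(u−d) = 0.8529; price each node as the discounted p*-expectation of its children.
At expiry t=3: V(3,0)=35.7419, V(3,1)=23.8496, V(3,2)=1.2997, V(3,3)=54.4844
Node (2,0) S=17.4887: V=(p*·23.8496+(1−p*)·35.7419)/1.19=21.5113; Δ=(23.8496−35.7419)/(22.5604−10.6681)=-1.0000; B=V−Δ·S=39.0000
Node (2,1) S=36.9843: V=(p*·1.2997+(1−p*)·23.8496)/1.19=3.8789; Δ=(1.2997−23.8496)/(47.7097−22.5604)=-0.8966; B=V−Δ·S=37.0404
Node (2,2) S=78.2127: V=(p*·54.4844+(1−p*)·1.2997)/1.19=39.2127; Δ=(54.4844−1.2997)/(100.8944−47.7097)=1.0000; B=V−Δ·S=-39.0000
Node (1,0) S=28.6700: V=(p*·3.8789+(1−p*)·21.5113)/1.19=5.4386; Δ=(3.8789−21.5113)/(36.9843−17.4887)=-0.9044; B=V−Δ·S=31.3686
Node (1,1) S=60.6300: V=(p*·39.2127+(1−p*)·3.8789)/1.19=28.5853; Δ=(39.2127−3.8789)/(78.2127−36.9843)=0.8570; B=V−Δ·S=-23.3761
Node (0,0) S=47.0000: V=(p*·28.5853+(1−p*)·5.4386)/1.19=21.1608; Δ=(28.5853−5.4386)/(60.6300−28.6700)=0.7242; B=V−Δ·S=-12.8785
Root portfolio cost Δ·47+B reproduces V0=21.1608.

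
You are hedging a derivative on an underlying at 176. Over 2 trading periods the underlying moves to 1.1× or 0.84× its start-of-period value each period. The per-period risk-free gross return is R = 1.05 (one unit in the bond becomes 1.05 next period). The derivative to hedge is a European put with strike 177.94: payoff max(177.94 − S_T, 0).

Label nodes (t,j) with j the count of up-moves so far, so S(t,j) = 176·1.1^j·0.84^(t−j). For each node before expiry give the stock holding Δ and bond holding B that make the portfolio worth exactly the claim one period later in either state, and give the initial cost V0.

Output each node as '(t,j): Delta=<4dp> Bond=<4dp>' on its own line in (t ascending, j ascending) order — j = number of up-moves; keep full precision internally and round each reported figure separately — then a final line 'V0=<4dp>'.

(0,0): Delta=-0.4113 Bond=78.5093
(1,0): Delta=-1.0000 Bond=169.4667
(1,1): Delta=-0.3043 Bond=61.7128
V0=6.1187

Since d<R<u, set p* = (R−d)/(u−d) = 0.8077; price each node as the discounted p*-expectation of its children.
Payoff layer (t=2): V(2,0)=53.7544, V(2,1)=15.3160, V(2,2)=0.0000
Node (1,0) S=147.8400: V=(p*·15.3160+(1−p*)·53.7544)/1.05=21.6267; Δ=(15.3160−53.7544)/(162.6240−124.1856)=-1.0000; B=V−Δ·S=169.4667
Node (1,1) S=193.6000: V=(p*·0.0000+(1−p*)·15.3160)/1.05=2.8051; Δ=(0.0000−15.3160)/(212.9600−162.6240)=-0.3043; B=V−Δ·S=61.7128
Node (0,0) S=176.0000: V=(p*·2.8051+(1−p*)·21.6267)/1.05=6.1187; Δ=(2.8051−21.6267)/(193.6000−147.8400)=-0.4113; B=V−Δ·S=78.5093
Each (Δ,B) replicates both successor values, so the strategy is self-financing and V0 is arbitrage-free.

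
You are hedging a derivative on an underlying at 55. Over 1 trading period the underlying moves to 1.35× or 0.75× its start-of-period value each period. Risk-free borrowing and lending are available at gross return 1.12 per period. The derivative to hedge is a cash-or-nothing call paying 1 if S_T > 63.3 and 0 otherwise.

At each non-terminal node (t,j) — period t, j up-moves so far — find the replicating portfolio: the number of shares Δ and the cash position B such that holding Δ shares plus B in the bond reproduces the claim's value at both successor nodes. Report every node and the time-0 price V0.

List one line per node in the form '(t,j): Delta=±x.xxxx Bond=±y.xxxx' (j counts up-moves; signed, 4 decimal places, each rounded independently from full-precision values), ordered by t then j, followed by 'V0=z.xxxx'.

No-arbitrage ⇒ martingale measure with p* = (R−d)/(u−d) = 0.6167.
Terminal values V(1,·): V(1,0)=0.0000, V(1,1)=1.0000
Node (0,0) S=55.0000: V=(p*·1.0000+(1−p*)·0.0000)/1.12=0.5506; Δ=(1.0000−0.0000)/(74.2500−41.2500)=0.0303; B=V−Δ·S=-1.1161
Check: Δ(0,0)·S0 + B(0,0) = 0.5506 = V0.

(0,0): Delta=0.0303 Bond=-1.1161
V0=0.5506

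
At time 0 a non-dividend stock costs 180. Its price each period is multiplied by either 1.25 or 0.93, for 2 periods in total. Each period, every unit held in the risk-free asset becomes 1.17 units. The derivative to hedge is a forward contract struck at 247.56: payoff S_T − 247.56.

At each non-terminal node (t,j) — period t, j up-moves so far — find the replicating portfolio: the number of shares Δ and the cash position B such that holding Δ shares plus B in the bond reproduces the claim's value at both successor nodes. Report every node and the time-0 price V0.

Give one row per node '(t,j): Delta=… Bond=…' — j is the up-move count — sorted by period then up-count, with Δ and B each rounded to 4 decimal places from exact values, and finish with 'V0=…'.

(0,0): Delta=1.0000 Bond=-180.8459
(1,0): Delta=1.0000 Bond=-211.5897
(1,1): Delta=1.0000 Bond=-211.5897
V0=-0.8459

The replicating-portfolio and risk-neutral prices coincide; use p* = (1.17−0.93)/(1.25−0.93) = 0.7500 for the latter.
Terminal payoffs: V(2,0)=-91.8780, V(2,1)=-38.3100, V(2,2)=33.6900
Node (1,0) S=167.4000: V=(p*·-38.3100+(1−p*)·-91.8780)/1.17=-44.1897; Δ=(-38.3100−-91.8780)/(209.2500−155.6820)=1.0000; B=V−Δ·S=-211.5897
Node (1,1) S=225.0000: V=(p*·33.6900+(1−p*)·-38.3100)/1.17=13.4103; Δ=(33.6900−-38.3100)/(281.2500−209.2500)=1.0000; B=V−Δ·S=-211.5897
Node (0,0) S=180.0000: V=(p*·13.4103+(1−p*)·-44.1897)/1.17=-0.8459; Δ=(13.4103−-44.1897)/(225.0000−167.4000)=1.0000; B=V−Δ·S=-180.8459
Root portfolio cost Δ·180+B reproduces V0=-0.8459.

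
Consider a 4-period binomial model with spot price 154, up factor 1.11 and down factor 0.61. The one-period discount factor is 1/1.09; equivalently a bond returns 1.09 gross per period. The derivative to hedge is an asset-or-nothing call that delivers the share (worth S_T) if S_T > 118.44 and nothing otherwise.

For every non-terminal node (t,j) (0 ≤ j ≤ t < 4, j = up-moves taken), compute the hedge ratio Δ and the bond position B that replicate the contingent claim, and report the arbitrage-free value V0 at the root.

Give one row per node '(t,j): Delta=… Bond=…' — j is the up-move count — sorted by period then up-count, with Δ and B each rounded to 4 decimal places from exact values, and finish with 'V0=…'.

Risk-neutral probability p* = (R−d)/(u−d) = (1.09−0.61)/(1.11−0.61) = 0.9600.
Terminal payoffs: V(4,0)=0.0000, V(4,1)=0.0000, V(4,2)=0.0000, V(4,3)=128.4753, V(4,4)=233.7828
(3,0): S=34.9551. Δ = (V_up−V_dn)/(S_up−S_dn) = (0.0000−0.0000)/(38.8001−21.3226) = 0.0000. V = [p*·0.0000 + (1−p*)·0.0000]/1.09 = 0.0000. B = V − Δ·S = 0.0000.
(3,1): S=63.6068. Δ = (V_up−V_dn)/(S_up−S_dn) = (0.0000−0.0000)/(70.6035−38.8001) = 0.0000. V = [p*·0.0000 + (1−p*)·0.0000]/1.09 = 0.0000. B = V − Δ·S = 0.0000.
(3,2): S=115.7435. Δ = (V_up−V_dn)/(S_up−S_dn) = (128.4753−0.0000)/(128.4753−70.6035) = 2.2200. V = [p*·128.4753 + (1−p*)·0.0000]/1.09 = 113.1525. B = V − Δ·S = -143.7980.
(3,3): S=210.6152. Δ = (V_up−V_dn)/(S_up−S_dn) = (233.7828−128.4753)/(233.7828−128.4753) = 1.0000. V = [p*·233.7828 + (1−p*)·128.4753]/1.09 = 210.6152. B = V − Δ·S = 0.0000.
(2,0): S=57.3034. Δ = (V_up−V_dn)/(S_up−S_dn) = (0.0000−0.0000)/(63.6068−34.9551) = 0.0000. V = [p*·0.0000 + (1−p*)·0.0000]/1.09 = 0.0000. B = V − Δ·S = 0.0000.
(2,1): S=104.2734. Δ = (V_up−V_dn)/(S_up−S_dn) = (113.1525−0.0000)/(115.7435−63.6068) = 2.1703. V = [p*·113.1525 + (1−p*)·0.0000]/1.09 = 99.6573. B = V − Δ·S = -126.6478.
(2,2): S=189.7434. Δ = (V_up−V_dn)/(S_up−S_dn) = (210.6152−113.1525)/(210.6152−115.7435) = 1.0273. V = [p*·210.6152 + (1−p*)·113.1525]/1.09 = 189.6483. B = V − Δ·S = -5.2770.
(1,0): S=93.9400. Δ = (V_up−V_dn)/(S_up−S_dn) = (99.6573−0.0000)/(104.2734−57.3034) = 2.1217. V = [p*·99.6573 + (1−p*)·0.0000]/1.09 = 87.7715. B = V − Δ·S = -111.5430.
(1,1): S=170.9400. Δ = (V_up−V_dn)/(S_up−S_dn) = (189.6483−99.6573)/(189.7434−104.2734) = 1.0529. V = [p*·189.6483 + (1−p*)·99.6573]/1.09 = 170.6869. B = V − Δ·S = -9.2952.
(0,0): S=154.0000. Δ = (V_up−V_dn)/(S_up−S_dn) = (170.6869−87.7715)/(170.9400−93.9400) = 1.0768. V = [p*·170.6869 + (1−p*)·87.7715]/1.09 = 153.5507. B = V − Δ·S = -12.2800.
Root portfolio cost Δ·154+B reproduces V0=153.5507.

(0,0): Delta=1.0768 Bond=-12.2800
(1,0): Delta=2.1217 Bond=-111.5430
(1,1): Delta=1.0529 Bond=-9.2952
(2,0): Delta=0.0000 Bond=0.0000
(2,1): Delta=2.1703 Bond=-126.6478
(2,2): Delta=1.0273 Bond=-5.2770
(3,0): Delta=0.0000 Bond=0.0000
(3,1): Delta=0.0000 Bond=0.0000
(3,2): Delta=2.2200 Bond=-143.7980
(3,3): Delta=1.0000 Bond=0.0000
V0=153.5507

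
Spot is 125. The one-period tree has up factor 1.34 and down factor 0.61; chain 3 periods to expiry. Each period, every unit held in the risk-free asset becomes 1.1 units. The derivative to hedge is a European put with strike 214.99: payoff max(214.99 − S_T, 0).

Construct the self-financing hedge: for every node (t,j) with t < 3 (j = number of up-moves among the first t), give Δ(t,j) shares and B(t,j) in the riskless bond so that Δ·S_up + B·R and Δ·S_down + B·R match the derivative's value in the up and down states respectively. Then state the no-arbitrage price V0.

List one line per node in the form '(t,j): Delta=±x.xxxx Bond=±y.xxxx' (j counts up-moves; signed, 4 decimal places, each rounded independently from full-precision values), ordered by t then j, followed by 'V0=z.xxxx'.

(0,0): Delta=-0.6500 Bond=137.2632
(1,0): Delta=-1.0000 Bond=177.6777
(1,1): Delta=-0.5720 Bond=137.9178
(2,0): Delta=-1.0000 Bond=195.4455
(2,1): Delta=-1.0000 Bond=195.4455
(2,2): Delta=-0.4765 Bond=130.2879
V0=56.0143

Risk-neutral probability p* = (R−d)/(u−d) = (1.1−0.61)/(1.34−0.61) = 0.6712.
Terminal payoffs: V(3,0)=186.6174, V(3,1)=152.6633, V(3,2)=78.0755, V(3,3)=0.0000
(2,0): S=46.5125. Δ = (V_up−V_dn)/(S_up−S_dn) = (152.6633−186.6174)/(62.3267−28.3726) = -1.0000. V = [p*·152.6633 + (1−p*)·186.6174]/1.1 = 148.9330. B = V − Δ·S = 195.4455.
(2,1): S=102.1750. Δ = (V_up−V_dn)/(S_up−S_dn) = (78.0755−152.6633)/(136.9145−62.3267) = -1.0000. V = [p*·78.0755 + (1−p*)·152.6633]/1.1 = 93.2705. B = V − Δ·S = 195.4455.
(2,2): S=224.4500. Δ = (V_up−V_dn)/(S_up−S_dn) = (0.0000−78.0755)/(300.7630−136.9145) = -0.4765. V = [p*·0.0000 + (1−p*)·78.0755]/1.1 = 23.3351. B = V − Δ·S = 130.2879.
(1,0): S=76.2500. Δ = (V_up−V_dn)/(S_up−S_dn) = (93.2705−148.9330)/(102.1750−46.5125) = -1.0000. V = [p*·93.2705 + (1−p*)·148.9330]/1.1 = 101.4277. B = V − Δ·S = 177.6777.
(1,1): S=167.5000. Δ = (V_up−V_dn)/(S_up−S_dn) = (23.3351−93.2705)/(224.4500−102.1750) = -0.5720. V = [p*·23.3351 + (1−p*)·93.2705]/1.1 = 42.1160. B = V − Δ·S = 137.9178.
(0,0): S=125.0000. Δ = (V_up−V_dn)/(S_up−S_dn) = (42.1160−101.4277)/(167.5000−76.2500) = -0.6500. V = [p*·42.1160 + (1−p*)·101.4277]/1.1 = 56.0143. B = V − Δ·S = 137.2632.
Self-financing check: at every node Δ·S+B equals the discounted successor values.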